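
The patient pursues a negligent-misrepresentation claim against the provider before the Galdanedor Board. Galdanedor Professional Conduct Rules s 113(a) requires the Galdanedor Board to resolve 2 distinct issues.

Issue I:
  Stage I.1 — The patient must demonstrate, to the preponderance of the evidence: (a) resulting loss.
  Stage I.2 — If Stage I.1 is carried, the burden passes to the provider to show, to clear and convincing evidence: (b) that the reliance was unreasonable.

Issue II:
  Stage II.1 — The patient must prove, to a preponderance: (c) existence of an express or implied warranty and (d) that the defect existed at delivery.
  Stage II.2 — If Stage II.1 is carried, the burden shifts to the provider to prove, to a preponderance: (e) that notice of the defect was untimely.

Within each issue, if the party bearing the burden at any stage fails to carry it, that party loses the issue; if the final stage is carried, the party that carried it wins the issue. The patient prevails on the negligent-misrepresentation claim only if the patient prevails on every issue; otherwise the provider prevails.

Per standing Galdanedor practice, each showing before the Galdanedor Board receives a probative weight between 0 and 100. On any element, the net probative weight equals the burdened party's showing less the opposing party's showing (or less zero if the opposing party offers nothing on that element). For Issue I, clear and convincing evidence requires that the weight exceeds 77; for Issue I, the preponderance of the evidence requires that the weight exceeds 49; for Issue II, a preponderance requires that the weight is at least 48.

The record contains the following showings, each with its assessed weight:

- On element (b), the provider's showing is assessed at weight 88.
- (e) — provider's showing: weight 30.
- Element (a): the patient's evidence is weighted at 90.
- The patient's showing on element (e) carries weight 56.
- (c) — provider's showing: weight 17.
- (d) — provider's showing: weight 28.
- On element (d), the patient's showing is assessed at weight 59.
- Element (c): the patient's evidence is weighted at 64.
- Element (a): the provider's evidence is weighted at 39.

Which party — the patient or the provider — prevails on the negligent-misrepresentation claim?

— Issue I —
Stage I.1 (patient, the preponderance of the evidence, weight exceeds 49): (a) net 90−39=51 > 49 — meets.
  Stage I.1 is satisfied; the onus moves to the provider.
Stage I.2 (provider, clear and convincing evidence, weight exceeds 77): (b) 88 > 77 — meets.
  The provider carries the last stage.
All stages carried — the provider prevails on this issue.
— Issue II —
Stage II.1 (patient, a preponderance, weight is at least 48): (c) net 64−17=47 < 48 — fails; (d) net 59−28=31 < 48 — fails.
  Stage II.1 not carried; the patient fails its burden.
The analysis ends at Stage II.1; the provider prevails on this issue.
Per-issue: Issue I → provider; Issue II → provider. The patient must prevail on every issue; overall, the provider prevails.

provider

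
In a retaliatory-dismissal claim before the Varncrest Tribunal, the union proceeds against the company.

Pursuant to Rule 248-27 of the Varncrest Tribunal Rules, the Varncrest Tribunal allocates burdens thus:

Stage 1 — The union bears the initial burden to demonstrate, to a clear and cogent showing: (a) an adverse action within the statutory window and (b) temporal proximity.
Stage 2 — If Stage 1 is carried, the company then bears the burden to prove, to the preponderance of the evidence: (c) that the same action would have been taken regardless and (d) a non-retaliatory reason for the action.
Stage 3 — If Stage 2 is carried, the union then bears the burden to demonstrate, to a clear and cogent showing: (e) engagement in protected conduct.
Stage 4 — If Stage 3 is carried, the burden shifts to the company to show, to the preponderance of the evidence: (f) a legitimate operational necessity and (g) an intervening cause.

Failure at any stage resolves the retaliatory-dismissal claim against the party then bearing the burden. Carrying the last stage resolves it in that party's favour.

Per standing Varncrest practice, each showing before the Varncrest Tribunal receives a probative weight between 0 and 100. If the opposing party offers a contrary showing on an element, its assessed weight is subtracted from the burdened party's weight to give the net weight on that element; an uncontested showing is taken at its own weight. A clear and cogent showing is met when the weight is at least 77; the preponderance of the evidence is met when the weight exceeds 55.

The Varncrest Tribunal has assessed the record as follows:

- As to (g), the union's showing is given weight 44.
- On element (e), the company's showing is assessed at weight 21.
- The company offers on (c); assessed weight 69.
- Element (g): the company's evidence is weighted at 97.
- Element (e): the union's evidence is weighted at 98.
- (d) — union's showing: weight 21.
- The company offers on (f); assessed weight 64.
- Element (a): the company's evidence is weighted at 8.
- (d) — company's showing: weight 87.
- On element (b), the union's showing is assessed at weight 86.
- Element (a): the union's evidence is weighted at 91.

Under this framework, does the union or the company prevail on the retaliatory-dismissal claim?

Stage 1 (union, a clear and cogent showing, weight is at least 77): (a) net 91−8=83 ≥ 77 — meets; (b) 86 ≥ 77 — meets.
  Stage 1 carried; the burden shifts to the company.
Stage 2 (company, the preponderance of the evidence, weight exceeds 55): (c) 69 > 55 — meets; (d) net 87−21=66 > 55 — meets.
  All elements met. The burden passes to the union.
Stage 3 (union, a clear and cogent showing, weight is at least 77): (e) net 98−21=77 ≥ 77 — meets.
  All elements met. The burden passes to the company.
Stage 4 (company, the preponderance of the evidence, weight exceeds 55): (f) 64 > 55 — meets; (g) net 97−44=53 ≤ 55 — fails.
  Not every element is met, so the company fails to carry Stage 4.
So the union prevails.

union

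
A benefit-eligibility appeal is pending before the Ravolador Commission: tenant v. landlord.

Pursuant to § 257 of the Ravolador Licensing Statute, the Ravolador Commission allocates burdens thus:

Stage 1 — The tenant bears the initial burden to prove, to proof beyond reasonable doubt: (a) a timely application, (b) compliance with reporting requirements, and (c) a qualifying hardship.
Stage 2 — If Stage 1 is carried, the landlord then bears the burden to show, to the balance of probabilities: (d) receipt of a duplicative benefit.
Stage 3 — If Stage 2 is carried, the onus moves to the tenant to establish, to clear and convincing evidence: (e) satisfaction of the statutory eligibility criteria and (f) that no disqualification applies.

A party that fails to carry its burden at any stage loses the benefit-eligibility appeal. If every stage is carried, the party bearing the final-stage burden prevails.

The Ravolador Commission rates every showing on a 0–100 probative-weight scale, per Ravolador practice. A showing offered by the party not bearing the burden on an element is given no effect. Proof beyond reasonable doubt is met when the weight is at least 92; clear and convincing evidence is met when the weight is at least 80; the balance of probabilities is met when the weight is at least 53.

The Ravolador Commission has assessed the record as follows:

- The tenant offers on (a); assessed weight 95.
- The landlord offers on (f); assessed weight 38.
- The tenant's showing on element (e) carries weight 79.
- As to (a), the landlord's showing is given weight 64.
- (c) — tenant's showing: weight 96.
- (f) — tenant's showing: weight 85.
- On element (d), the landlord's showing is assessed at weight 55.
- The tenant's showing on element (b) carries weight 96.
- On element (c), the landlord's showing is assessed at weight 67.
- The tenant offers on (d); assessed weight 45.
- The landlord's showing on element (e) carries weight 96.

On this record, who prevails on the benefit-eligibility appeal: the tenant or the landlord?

Stage 1 — burden on tenant; standard: proof beyond reasonable doubt (weight is at least 92).
    (a): 95 (landlord's 64 disregarded) ≥ 92 [met]
    (b): 96 ≥ 92 [met]
    (c): 96 (landlord's 67 disregarded) ≥ 92 [met]
  All elements met. The burden passes to the landlord.
Stage 2 — burden on landlord; standard: the balance of probabilities (weight is at least 53).
    (d): 55 (tenant's 45 disregarded) ≥ 53 [met]
  The landlord carries Stage 2; the tenant now bears the burden.
Stage 3 — burden on tenant; standard: clear and convincing evidence (weight is at least 80).
    (e): 79 (landlord's 96 disregarded) < 80 [not met]
    (f): 85 (landlord's 38 disregarded) ≥ 80 [met]
  Stage 3 not carried; the tenant fails its burden.
The analysis ends at Stage 3; the landlord prevails.

landlord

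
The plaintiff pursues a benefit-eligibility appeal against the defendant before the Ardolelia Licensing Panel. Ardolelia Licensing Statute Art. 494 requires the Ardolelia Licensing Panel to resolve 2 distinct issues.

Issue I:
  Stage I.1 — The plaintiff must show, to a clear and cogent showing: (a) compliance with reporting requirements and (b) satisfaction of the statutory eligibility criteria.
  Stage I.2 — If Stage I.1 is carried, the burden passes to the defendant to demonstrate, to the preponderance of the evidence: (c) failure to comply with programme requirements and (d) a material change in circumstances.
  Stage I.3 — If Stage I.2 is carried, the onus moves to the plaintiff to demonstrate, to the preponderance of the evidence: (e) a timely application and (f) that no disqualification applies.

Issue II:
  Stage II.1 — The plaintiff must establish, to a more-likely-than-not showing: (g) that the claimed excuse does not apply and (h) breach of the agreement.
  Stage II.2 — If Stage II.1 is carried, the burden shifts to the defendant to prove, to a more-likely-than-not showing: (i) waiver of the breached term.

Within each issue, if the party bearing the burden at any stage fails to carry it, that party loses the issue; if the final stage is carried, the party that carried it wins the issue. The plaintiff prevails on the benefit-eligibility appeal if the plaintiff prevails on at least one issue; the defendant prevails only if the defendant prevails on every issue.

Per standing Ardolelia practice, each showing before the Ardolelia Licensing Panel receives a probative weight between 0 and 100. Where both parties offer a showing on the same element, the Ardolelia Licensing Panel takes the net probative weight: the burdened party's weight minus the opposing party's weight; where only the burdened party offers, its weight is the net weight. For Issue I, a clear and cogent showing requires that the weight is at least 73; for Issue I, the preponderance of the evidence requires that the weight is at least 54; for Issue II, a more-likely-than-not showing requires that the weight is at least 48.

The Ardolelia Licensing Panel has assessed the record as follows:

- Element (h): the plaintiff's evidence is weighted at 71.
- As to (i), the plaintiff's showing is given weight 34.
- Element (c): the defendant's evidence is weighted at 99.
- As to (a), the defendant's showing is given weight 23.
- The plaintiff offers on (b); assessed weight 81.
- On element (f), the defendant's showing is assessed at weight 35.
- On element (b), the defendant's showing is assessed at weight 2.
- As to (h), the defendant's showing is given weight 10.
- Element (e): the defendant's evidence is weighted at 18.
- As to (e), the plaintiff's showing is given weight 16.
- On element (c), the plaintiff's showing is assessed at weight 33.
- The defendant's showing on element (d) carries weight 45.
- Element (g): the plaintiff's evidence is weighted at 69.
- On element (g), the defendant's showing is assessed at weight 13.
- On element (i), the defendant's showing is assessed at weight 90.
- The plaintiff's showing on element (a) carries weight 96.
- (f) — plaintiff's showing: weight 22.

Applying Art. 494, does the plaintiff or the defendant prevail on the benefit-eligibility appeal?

plaintiff

— Issue I —
At Stage I.1 the plaintiff must meet a clear and cogent showing (weight is at least 73): on (a) the weight is 96 less the opposing 23 gives net 73, ≥ 73, so (a) meets the standard; on (b) the weight is 81 less the opposing 2 gives net 79, which does reach 73, so (b) meets the standard.
  Stage I.1 carried; the burden shifts to the defendant.
At Stage I.2 the defendant must meet the preponderance of the evidence (weight is at least 54): on (c) the weight is 99 less the opposing 33 gives net 66, which does reach 54, so (c) meets the standard; on (d) the weight is 45, which does not reach 54, so (d) does not meet the standard.
  The defendant does not carry Stage I.2.
The analysis ends at Stage I.2; the plaintiff prevails on this issue.
— Issue II —
Stage II.1 — burden on plaintiff; standard: a more-likely-than-not showing (weight is at least 48).
    (g): 69 − 13 = 56 ≥ 48 [met]
    (h): 71 − 10 = 61 ≥ 48 [met]
  Stage II.1 is satisfied; the onus moves to the defendant.
Stage II.2 — burden on defendant; standard: a more-likely-than-not showing (weight is at least 48).
    (i): 90 − 34 = 56 ≥ 48 [met]
  The defendant carries the last stage.
Every stage carried; the defendant prevails on this issue.
Per-issue: Issue I → plaintiff; Issue II → defendant. The plaintiff must prevail on at least one issue; overall, the plaintiff prevails.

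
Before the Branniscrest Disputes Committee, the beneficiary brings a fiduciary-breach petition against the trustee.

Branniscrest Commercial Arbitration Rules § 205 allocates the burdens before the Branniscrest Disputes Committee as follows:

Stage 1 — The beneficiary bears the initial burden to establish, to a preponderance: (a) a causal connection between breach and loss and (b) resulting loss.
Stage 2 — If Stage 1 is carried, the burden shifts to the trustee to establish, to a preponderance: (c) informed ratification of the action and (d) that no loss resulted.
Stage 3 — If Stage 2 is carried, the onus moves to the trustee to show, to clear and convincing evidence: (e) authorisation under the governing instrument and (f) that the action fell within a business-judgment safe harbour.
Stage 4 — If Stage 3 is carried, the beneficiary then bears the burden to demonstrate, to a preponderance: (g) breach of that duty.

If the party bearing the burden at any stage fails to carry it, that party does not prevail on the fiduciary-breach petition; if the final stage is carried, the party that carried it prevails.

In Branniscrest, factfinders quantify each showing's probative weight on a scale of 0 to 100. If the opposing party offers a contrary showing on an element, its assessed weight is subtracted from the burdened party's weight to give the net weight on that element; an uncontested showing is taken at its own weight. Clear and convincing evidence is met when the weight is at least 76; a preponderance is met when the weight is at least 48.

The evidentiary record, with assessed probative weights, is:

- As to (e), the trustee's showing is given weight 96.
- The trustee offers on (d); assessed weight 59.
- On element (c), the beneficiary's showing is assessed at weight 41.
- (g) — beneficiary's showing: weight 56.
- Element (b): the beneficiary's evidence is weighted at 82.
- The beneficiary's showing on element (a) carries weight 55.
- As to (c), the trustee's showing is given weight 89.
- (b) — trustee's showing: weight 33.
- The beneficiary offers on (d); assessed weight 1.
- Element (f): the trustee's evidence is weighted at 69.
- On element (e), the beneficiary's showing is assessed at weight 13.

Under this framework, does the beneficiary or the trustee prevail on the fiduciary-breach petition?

beneficiary

Stage 1 (beneficiary, a preponderance, weight is at least 48): (a) 55 ≥ 48 — meets; (b) net 82−33=49 ≥ 48 — meets.
  The beneficiary carries Stage 1; the trustee now bears the burden.
Stage 2 (trustee, a preponderance, weight is at least 48): (c) net 89−41=48 ≥ 48 — meets; (d) net 59−1=58 ≥ 48 — meets.
  Stage 2 is satisfied; the trustee continues to bear the burden.
Stage 3 (trustee, clear and convincing evidence, weight is at least 76): (e) net 96−13=83 ≥ 76 — meets; (f) 69 < 76 — fails.
  Stage 3 not carried; the trustee fails its burden.
So the beneficiary prevails.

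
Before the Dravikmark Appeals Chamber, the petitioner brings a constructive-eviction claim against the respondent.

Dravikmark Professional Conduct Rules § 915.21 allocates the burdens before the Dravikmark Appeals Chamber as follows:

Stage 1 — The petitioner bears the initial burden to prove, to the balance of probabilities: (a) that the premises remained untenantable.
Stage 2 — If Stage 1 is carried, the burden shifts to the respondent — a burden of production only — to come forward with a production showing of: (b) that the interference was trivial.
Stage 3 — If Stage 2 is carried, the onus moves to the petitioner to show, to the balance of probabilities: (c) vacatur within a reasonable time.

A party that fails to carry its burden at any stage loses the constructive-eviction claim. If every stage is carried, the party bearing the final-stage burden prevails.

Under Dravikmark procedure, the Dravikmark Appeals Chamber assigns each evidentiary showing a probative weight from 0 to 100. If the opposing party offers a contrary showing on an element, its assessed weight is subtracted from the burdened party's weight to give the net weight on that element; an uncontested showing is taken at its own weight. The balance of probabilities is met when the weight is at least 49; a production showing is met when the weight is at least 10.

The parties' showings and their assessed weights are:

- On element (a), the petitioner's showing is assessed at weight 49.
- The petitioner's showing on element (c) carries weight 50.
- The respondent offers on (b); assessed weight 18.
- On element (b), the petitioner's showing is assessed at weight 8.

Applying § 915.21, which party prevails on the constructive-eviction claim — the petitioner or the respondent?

Stage 1 (petitioner, the balance of probabilities, weight is at least 49): (a) 49 ≥ 49 — meets.
  Stage 1 is satisfied; the onus moves to the respondent.
Stage 2 (respondent, a production showing, weight is at least 10): (b) net 18−8=10 ≥ 10 — meets.
  Stage 2 is satisfied; the onus moves to the petitioner.
Stage 3 (petitioner, the balance of probabilities, weight is at least 49): (c) 50 ≥ 49 — meets.
  The petitioner carries the last stage.
All stages carried — the petitioner prevails.

petitioner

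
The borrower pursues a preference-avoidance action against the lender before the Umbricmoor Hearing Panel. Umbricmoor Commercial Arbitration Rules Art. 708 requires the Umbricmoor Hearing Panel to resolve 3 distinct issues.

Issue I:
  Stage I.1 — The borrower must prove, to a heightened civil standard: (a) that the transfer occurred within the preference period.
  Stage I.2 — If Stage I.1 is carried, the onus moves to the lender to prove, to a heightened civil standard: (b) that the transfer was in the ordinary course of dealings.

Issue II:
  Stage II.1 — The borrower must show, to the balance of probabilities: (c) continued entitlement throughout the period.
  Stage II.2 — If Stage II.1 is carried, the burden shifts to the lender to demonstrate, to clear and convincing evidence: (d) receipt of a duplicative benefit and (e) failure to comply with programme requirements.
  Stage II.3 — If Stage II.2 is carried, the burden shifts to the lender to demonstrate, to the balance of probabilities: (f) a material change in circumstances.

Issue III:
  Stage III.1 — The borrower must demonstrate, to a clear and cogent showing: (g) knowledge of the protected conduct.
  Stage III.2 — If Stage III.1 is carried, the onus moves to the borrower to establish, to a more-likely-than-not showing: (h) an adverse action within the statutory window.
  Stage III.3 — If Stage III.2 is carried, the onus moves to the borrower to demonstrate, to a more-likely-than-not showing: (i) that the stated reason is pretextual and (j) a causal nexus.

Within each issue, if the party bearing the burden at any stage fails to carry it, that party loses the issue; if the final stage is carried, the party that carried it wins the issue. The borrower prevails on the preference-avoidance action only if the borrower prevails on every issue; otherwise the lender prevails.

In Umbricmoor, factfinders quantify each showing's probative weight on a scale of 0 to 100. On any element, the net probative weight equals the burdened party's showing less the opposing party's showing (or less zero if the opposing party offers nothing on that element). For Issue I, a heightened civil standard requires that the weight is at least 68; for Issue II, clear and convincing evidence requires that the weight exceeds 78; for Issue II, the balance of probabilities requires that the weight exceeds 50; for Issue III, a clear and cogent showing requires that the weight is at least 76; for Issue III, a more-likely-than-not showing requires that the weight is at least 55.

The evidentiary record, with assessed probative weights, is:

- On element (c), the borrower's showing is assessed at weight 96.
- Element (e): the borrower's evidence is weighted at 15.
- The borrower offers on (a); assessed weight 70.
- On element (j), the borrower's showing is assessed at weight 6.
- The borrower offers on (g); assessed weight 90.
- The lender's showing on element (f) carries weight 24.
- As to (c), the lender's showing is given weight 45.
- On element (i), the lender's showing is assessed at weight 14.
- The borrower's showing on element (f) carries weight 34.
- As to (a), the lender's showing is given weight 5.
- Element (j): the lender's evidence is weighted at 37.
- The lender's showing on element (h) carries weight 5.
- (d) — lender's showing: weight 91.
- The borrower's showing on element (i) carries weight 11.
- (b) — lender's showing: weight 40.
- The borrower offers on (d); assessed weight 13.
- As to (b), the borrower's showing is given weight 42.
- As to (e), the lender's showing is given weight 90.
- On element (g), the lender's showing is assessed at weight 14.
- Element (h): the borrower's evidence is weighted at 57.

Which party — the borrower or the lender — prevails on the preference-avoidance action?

— Issue I —
Stage I.1 (borrower, a heightened civil standard, weight is at least 68): (a) net 70−5=65 < 68 — fails.
  Stage I.1 not carried; the borrower fails its burden.
The analysis ends at Stage I.1; the lender prevails on this issue.
— Issue II —
At Stage II.1 the borrower must meet the balance of probabilities (weight exceeds 50): on (c) the weight is 96 less the opposing 45 gives net 51, which does exceed 50, so (c) meets the standard.
  All elements met. The burden passes to the lender.
At Stage II.2 the lender must meet clear and convincing evidence (weight exceeds 78): on (d) the weight is 91 less the opposing 13 gives net 78, which does not exceed 78, so (d) does not meet the standard; on (e) the weight is 90 less the opposing 15 gives net 75, ≤ 78, so (e) does not meet the standard.
  Stage II.2 not carried; the lender fails its burden.
The borrower prevails on this issue.
— Issue III —
Stage III.1 — burden on borrower; standard: a clear and cogent showing (weight is at least 76).
    (g): 90 − 14 = 76 ≥ 76 [met]
  Stage III.1 carried; the burden remains with the borrower.
Stage III.2 — burden on borrower; standard: a more-likely-than-not showing (weight is at least 55).
    (h): 57 − 5 = 52 < 55 [not met]
  Not every element is met, so the borrower fails to carry Stage III.2.
The analysis ends at Stage III.2; the lender prevails on this issue.
Per-issue: Issue I → lender; Issue II → borrower; Issue III → lender. The borrower must prevail on every issue; overall, the lender prevails.

lender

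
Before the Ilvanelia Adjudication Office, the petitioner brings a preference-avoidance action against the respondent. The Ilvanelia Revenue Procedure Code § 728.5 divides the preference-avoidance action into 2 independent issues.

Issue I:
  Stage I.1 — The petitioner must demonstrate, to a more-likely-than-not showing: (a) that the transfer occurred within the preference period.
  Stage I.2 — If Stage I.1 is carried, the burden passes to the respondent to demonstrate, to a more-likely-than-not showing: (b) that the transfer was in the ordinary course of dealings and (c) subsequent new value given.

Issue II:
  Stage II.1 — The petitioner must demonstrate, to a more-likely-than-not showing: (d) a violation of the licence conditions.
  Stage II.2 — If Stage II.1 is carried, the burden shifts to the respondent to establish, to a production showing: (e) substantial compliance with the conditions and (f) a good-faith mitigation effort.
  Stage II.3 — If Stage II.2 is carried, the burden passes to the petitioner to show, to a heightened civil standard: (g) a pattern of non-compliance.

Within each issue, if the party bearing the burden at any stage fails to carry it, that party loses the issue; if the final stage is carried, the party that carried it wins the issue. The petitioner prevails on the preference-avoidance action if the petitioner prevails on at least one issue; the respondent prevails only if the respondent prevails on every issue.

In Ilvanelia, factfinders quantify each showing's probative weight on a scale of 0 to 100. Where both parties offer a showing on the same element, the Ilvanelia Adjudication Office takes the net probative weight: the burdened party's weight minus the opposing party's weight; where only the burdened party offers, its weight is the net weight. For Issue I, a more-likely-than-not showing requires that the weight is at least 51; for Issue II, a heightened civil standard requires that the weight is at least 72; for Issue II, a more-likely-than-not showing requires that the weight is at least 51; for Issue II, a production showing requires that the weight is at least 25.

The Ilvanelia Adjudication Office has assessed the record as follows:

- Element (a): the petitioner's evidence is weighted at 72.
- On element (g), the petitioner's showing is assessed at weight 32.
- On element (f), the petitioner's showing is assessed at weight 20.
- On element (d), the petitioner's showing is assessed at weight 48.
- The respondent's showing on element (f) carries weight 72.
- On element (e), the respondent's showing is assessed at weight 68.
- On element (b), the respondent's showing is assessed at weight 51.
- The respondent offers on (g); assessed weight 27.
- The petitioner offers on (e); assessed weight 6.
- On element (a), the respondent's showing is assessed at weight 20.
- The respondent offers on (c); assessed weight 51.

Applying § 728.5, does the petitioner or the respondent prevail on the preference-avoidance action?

respondent

— Issue I —
Stage I.1 (petitioner, a more-likely-than-not showing, weight is at least 51): (a) net 72−20=52 ≥ 51 — meets.
  Stage I.1 is satisfied; the onus moves to the respondent.
Stage I.2 (respondent, a more-likely-than-not showing, weight is at least 51): (b) 51 ≥ 51 — meets; (c) 51 ≥ 51 — meets.
  All elements met at the final stage.
Every stage carried; the respondent prevails on this issue.
— Issue II —
At Stage II.1 the petitioner must meet a more-likely-than-not showing (weight is at least 51): on (d) the weight is 48, < 51, so (d) does not meet the standard.
  The petitioner does not carry Stage II.1.
So the respondent prevails on this issue.
Per-issue: Issue I → respondent; Issue II → respondent. The petitioner must prevail on at least one issue; overall, the respondent prevails.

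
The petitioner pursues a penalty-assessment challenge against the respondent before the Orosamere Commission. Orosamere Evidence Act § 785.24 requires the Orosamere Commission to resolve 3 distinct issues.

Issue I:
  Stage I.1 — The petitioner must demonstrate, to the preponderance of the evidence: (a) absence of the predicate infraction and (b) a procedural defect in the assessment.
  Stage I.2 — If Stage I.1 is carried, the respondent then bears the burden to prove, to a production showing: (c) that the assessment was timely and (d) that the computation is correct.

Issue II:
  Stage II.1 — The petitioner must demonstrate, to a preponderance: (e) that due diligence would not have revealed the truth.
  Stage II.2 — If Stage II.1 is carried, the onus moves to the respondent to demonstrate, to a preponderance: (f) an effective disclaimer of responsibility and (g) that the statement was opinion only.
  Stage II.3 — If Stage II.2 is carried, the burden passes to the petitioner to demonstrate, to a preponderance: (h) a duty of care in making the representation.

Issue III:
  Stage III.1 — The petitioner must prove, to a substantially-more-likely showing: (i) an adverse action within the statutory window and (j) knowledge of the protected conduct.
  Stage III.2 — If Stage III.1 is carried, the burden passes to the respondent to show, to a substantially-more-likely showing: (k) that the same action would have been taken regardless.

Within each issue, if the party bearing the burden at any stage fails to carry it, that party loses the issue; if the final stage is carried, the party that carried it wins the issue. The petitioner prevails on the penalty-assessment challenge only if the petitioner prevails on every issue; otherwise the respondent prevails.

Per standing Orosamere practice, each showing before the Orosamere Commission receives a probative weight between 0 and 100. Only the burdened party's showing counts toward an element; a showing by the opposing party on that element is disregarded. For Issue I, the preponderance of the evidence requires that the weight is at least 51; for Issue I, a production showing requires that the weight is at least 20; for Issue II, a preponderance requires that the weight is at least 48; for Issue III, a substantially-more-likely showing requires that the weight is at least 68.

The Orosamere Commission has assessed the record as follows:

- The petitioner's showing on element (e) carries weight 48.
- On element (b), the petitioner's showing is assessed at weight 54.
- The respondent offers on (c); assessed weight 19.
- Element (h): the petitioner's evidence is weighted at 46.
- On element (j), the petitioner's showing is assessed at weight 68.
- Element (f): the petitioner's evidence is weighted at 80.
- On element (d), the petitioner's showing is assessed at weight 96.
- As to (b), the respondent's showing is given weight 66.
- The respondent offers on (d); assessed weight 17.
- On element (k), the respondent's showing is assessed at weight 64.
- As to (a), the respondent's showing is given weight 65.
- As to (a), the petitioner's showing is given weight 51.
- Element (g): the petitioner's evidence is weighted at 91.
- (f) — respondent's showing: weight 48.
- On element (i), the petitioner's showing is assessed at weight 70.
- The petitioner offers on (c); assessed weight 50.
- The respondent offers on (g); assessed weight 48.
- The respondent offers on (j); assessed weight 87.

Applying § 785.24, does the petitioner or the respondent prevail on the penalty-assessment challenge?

— Issue I —
Stage I.1 — burden on petitioner; standard: the preponderance of the evidence (weight is at least 51).
    (a): 51 (respondent's 65 disregarded) ≥ 51 [met]
    (b): 54 (respondent's 66 disregarded) ≥ 51 [met]
  The petitioner carries Stage I.1; the respondent now bears the burden.
Stage I.2 — burden on respondent; standard: a production showing (weight is at least 20).
    (c): 19 (petitioner's 50 disregarded) < 20 [not met]
    (d): 17 (petitioner's 96 disregarded) < 20 [not met]
  Not every element is met, so the respondent fails to carry Stage I.2.
The analysis ends at Stage I.2; the petitioner prevails on this issue.
— Issue II —
Stage II.1 — burden on petitioner; standard: a preponderance (weight is at least 48).
    (e): 48 ≥ 48 [met]
  Stage II.1 carried; the burden shifts to the respondent.
Stage II.2 — burden on respondent; standard: a preponderance (weight is at least 48).
    (f): 48 (petitioner's 80 disregarded) ≥ 48 [met]
    (g): 48 (petitioner's 91 disregarded) ≥ 48 [met]
  All elements met. The burden passes to the petitioner.
Stage II.3 — burden on petitioner; standard: a preponderance (weight is at least 48).
    (h): 46 < 48 [not met]
  The petitioner does not carry Stage II.3.
So the respondent prevails on this issue.
— Issue III —
At Stage III.1 the petitioner must meet a substantially-more-likely showing (weight is at least 68): on (i) the weight is 70, which does reach 68, so (i) meets the standard; on (j) the weight is 68 (the respondent's 87 is given no effect), which does reach 68, so (j) meets the standard.
  The petitioner carries Stage III.1; the respondent now bears the burden.
At Stage III.2 the respondent must meet a substantially-more-likely showing (weight is at least 68): on (k) the weight is 64, < 68, so (k) does not meet the standard.
  Stage III.2 not carried; the respondent fails its burden.
The petitioner prevails on this issue.
Per-issue: Issue I → petitioner; Issue II → respondent; Issue III → petitioner. The petitioner must prevail on every issue; overall, the respondent prevails.

respondent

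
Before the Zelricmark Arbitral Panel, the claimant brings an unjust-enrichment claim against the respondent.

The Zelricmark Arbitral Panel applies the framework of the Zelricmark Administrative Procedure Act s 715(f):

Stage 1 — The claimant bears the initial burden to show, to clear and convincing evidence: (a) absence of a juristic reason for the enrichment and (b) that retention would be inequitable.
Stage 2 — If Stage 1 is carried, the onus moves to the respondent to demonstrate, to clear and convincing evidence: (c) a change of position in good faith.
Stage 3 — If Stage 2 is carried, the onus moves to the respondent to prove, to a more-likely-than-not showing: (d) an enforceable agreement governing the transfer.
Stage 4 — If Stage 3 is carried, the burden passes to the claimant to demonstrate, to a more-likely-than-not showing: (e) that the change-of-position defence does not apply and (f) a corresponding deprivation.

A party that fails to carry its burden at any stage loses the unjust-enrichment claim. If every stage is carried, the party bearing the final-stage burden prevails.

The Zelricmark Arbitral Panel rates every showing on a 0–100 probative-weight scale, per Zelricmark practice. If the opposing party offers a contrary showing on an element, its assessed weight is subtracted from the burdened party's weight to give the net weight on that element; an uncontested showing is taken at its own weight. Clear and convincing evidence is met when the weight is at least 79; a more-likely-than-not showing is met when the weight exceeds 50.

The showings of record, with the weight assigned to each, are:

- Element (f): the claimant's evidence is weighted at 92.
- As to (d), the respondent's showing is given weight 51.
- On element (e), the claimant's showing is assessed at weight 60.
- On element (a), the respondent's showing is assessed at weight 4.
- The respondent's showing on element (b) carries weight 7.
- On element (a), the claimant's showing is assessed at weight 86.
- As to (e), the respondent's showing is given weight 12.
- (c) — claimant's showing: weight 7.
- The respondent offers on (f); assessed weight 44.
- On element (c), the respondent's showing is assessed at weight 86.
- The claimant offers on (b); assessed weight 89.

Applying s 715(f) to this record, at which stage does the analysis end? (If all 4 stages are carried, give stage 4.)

stage 4

At Stage 1 the claimant must meet clear and convincing evidence (weight is at least 79): on (a) the weight is 86 less the opposing 4 gives net 82, ≥ 79, so (a) meets the standard; on (b) the weight is 89 less the opposing 7 gives net 82, which does reach 79, so (b) meets the standard.
  All elements met. The burden passes to the respondent.
At Stage 2 the respondent must meet clear and convincing evidence (weight is at least 79): on (c) the weight is 86 less the opposing 7 gives net 79, which does reach 79, so (c) meets the standard.
  Stage 2 carried; the burden remains with the respondent.
At Stage 3 the respondent must meet a more-likely-than-not showing (weight exceeds 50): on (d) the weight is 51, which does exceed 50, so (d) meets the standard.
  Stage 3 carried; the burden shifts to the claimant.
At Stage 4 the claimant must meet a more-likely-than-not showing (weight exceeds 50): on (e) the weight is 60 less the opposing 12 gives net 48, ≤ 50, so (e) does not meet the standard; on (f) the weight is 92 less the opposing 44 gives net 48, which does not exceed 50, so (f) does not meet the standard.
  Not every element is met, so the claimant fails to carry Stage 4.
The analysis ends at Stage 4; the respondent prevails.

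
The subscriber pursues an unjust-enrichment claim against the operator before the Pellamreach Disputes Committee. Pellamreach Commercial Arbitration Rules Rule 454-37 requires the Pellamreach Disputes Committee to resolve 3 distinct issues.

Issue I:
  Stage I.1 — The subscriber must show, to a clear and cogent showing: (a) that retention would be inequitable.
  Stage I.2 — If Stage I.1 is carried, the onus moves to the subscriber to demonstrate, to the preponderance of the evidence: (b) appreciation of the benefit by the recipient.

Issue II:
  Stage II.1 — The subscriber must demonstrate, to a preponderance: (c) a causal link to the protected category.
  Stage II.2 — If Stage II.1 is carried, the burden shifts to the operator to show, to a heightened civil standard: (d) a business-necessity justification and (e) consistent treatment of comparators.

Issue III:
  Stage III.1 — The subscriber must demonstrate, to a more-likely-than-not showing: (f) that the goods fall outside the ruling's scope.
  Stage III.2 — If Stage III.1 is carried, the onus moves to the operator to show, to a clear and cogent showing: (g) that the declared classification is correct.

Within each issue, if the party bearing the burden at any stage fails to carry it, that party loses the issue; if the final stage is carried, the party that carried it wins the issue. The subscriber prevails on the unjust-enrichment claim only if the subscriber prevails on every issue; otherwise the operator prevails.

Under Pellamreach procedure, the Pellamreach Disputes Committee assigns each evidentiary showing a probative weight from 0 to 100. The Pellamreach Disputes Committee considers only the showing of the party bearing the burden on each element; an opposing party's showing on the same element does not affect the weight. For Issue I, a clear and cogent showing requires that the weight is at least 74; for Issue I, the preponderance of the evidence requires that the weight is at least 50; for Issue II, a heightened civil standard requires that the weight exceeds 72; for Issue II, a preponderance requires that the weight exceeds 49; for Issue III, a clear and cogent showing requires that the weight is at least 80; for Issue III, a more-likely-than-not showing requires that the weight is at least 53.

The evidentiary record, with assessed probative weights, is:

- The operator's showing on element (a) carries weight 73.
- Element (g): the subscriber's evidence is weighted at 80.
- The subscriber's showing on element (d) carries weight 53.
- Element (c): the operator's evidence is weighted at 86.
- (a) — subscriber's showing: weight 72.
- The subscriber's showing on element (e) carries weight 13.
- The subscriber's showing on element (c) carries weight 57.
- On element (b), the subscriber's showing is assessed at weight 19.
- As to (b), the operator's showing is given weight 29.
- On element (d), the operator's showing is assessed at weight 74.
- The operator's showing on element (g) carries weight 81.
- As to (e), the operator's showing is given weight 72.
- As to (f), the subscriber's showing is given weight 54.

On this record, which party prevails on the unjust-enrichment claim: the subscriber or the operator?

operator

— Issue I —
Stage I.1 (subscriber, a clear and cogent showing, weight is at least 74): (a) 72 (operator's 73 disregarded) < 74 — fails.
  Stage I.1 not carried; the subscriber fails its burden.
So the operator prevails on this issue.
— Issue II —
Stage II.1 — burden on subscriber; standard: a preponderance (weight exceeds 49).
    (c): 57 (operator's 86 disregarded) > 49 [met]
  All elements met. The burden passes to the operator.
Stage II.2 — burden on operator; standard: a heightened civil standard (weight exceeds 72).
    (d): 74 (subscriber's 53 disregarded) > 72 [met]
    (e): 72 (subscriber's 13 disregarded) ≤ 72 [not met]
  Stage II.2 not carried; the operator fails its burden.
So the subscriber prevails on this issue.
— Issue III —
Stage III.1 — burden on subscriber; standard: a more-likely-than-not showing (weight is at least 53).
    (f): 54 ≥ 53 [met]
  All elements met. The burden passes to the operator.
Stage III.2 — burden on operator; standard: a clear and cogent showing (weight is at least 80).
    (g): 81 (subscriber's 80 disregarded) ≥ 80 [met]
  All elements met at the final stage.
All stages carried — the operator prevails on this issue.
Per-issue: Issue I → operator; Issue II → subscriber; Issue III → operator. The subscriber must prevail on every issue; overall, the operator prevails.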